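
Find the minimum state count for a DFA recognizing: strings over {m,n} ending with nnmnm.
By Myhill–Nerode, count the distinguishable equivalence classes: 6 classes — one per longest suffix of the input that is a prefix of 'nnmnm' (lengths 0 through 5); only the length-5 class is accepting.
6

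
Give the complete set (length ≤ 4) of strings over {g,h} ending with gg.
gg, ggg, hgg, gggg, ghgg, hggg, hhgg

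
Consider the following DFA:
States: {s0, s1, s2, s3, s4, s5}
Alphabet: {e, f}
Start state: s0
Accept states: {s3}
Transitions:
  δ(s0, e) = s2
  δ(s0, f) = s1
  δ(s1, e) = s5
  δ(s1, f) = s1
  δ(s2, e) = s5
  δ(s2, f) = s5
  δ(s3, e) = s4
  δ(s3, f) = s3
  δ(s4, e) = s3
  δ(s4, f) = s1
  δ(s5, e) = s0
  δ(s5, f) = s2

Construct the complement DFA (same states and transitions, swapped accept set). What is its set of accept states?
Complement accept states = All states \ Original accept states
= {s0, s1, s2, s3, s4, s5} \ {s3}
{s0, s1, s2, s4, s5}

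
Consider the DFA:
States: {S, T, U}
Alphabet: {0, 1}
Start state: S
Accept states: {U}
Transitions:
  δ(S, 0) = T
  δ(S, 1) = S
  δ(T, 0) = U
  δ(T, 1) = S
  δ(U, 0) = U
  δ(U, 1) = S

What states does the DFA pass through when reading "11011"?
read '1': S → S
  read '1': S → S
  read '0': S → T
  read '1': T → S
  read '1': S → S
S -> S -> S -> T -> S -> S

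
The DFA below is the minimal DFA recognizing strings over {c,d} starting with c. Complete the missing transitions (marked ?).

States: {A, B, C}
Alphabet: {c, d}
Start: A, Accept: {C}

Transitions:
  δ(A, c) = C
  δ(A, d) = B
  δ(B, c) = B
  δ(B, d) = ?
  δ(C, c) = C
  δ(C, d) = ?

From the language and accept set, identify what each state tracks — A: no input read; B: started with d (dead); C: started with c.
Each missing δ(q, a) is the state matching the new tracked value after reading a.
δ(B, d) = B; δ(C, d) = C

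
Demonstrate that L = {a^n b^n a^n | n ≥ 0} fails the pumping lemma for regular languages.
Assume L is regular with pumping length p. Idea: pumping the first a-block unbalances it against the other two.
Choose s = a^p b^p a^p ∈ L (|s| = 3p ≥ p). By the pumping lemma, s = xyz with |xy| ≤ p, |y| > 0, so y = a^k with k ≥ 1, inside the first a-block. Then xy²z = a^(p+k) b^p a^p. The first block has length p+k ≠ p, so the three block lengths are no longer equal and xy²z ∉ L.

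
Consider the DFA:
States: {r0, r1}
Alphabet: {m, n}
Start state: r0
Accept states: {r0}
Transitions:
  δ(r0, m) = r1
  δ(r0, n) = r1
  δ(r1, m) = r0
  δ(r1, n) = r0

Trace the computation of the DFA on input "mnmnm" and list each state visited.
read 'm': r0 → r1
  read 'n': r1 → r0
  read 'm': r0 → r1
  read 'n': r1 → r0
  read 'm': r0 → r1
r0 -> r1 -> r0 -> r1 -> r0 -> r1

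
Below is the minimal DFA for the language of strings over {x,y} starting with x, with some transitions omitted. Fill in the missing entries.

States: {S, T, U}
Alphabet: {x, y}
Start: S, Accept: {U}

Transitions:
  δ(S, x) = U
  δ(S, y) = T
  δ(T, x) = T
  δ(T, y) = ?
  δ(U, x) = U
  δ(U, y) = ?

From the language and accept set, identify what each state tracks — S: no input read; T: started with y (dead); U: started with x.
Each missing δ(q, a) is the state matching the new tracked value after reading a.
δ(T, y) = T; δ(U, y) = U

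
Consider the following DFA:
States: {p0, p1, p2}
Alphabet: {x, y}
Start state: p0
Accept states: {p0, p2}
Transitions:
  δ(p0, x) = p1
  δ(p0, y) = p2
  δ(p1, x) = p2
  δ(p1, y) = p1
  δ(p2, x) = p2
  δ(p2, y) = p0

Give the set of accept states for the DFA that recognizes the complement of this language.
Complement accept states = All states \ Original accept states
= {p0, p1, p2} \ {p0, p2}
{p1}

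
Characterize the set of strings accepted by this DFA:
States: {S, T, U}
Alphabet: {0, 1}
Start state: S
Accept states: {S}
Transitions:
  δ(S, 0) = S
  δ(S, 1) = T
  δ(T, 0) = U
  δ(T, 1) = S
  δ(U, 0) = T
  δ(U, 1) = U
Testing a few strings:
  '000' → accept
  '1010' → reject
  '1' → reject
  '0' → accept
State roles: S=value ≡ 0 (mod 3); T=value ≡ 1 (mod 3); U=value ≡ 2 (mod 3)
All binary strings representing a multiple of 3 (read in base 2; leading zeros allowed and ε counts as 0)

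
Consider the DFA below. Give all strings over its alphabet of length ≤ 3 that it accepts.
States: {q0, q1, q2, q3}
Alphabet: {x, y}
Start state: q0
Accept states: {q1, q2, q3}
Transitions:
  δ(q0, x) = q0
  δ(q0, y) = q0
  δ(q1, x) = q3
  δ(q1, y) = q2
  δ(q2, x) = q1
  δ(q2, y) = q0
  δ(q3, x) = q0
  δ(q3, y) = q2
None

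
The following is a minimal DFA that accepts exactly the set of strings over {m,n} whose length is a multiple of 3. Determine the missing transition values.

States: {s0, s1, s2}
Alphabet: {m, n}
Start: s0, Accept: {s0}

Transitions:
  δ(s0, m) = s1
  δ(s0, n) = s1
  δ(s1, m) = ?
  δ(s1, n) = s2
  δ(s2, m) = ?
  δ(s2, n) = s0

From the language and accept set, identify what each state tracks — s0: length ≡ 0 (mod 3); s1: length ≡ 1 (mod 3); s2: length ≡ 2 (mod 3).
Each missing δ(q, a) is the state matching the new tracked value after reading a.
δ(s1, m) = s2; δ(s2, m) = s0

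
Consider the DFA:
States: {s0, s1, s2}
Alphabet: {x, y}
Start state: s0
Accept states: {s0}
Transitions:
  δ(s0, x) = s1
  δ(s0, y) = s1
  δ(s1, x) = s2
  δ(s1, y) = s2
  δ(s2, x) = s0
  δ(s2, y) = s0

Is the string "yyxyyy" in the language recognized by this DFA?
Processing string "yyxyyy":
  s0 --y--> s1
  s1 --y--> s2
  s2 --x--> s0
  s0 --y--> s1
  s1 --y--> s2
  s2 --y--> s0
Final state: s0
Accept states: {s0}
Yes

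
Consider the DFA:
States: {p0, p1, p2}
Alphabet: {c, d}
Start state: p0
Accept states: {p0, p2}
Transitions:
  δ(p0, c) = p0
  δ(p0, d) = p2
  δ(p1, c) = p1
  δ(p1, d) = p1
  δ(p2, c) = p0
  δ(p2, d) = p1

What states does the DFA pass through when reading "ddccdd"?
read 'd': p0 → p2
  read 'd': p2 → p1
  read 'c': p1 → p1
  read 'c': p1 → p1
  read 'd': p1 → p1
  read 'd': p1 → p1
p0 -> p2 -> p1 -> p1 -> p1 -> p1 -> p1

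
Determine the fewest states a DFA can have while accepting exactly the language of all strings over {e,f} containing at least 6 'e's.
By Myhill–Nerode, count the distinguishable equivalence classes: 7 classes — having seen 0, 1, …, 5, or ≥6 copies of 'e'; any two classes i < j (j ≤ 6) are distinguished by the string e^(6−j), which takes class j to 6 copies (accepted) but leaves class i below 6 (rejected).
7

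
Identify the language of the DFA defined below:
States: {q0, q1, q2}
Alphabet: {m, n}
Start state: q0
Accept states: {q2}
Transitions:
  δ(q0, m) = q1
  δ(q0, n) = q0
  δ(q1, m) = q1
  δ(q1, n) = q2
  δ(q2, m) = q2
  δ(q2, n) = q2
Testing a few strings:
  'nnnn' → reject
  'mn' → accept
  'mmnn' → accept
  'nmm' → reject
State roles: q0=no m seen yet; q1=seen a m, waiting for n; q2=substring mn seen
All strings over {m,n} containing the substring mn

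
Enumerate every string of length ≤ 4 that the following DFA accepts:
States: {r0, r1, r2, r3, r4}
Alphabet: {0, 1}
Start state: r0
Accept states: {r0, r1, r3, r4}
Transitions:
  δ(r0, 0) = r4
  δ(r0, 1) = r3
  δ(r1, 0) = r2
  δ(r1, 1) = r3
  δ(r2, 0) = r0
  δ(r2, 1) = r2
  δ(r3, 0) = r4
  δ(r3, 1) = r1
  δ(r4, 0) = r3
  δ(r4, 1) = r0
ε, 0, 1, 00, 01, 10, 11, 000, 001, 010, 011, 100, 101, 111, 0000, 0001, 0011, 0100, 0101, 0110, 0111, 1000, 1001, 1010, 1011, 1100, 1110, 1111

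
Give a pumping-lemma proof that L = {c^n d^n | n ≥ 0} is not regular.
Assume L is regular with pumping length p. Idea: pumping the c-block changes the count balance.
Choose s = c^p d^p (length 2p ≥ p). By the pumping lemma, s = xyz with |xy| ≤ p, |y| > 0. So y = c^k for some k > 0 (since xy is entirely within the c's). Pumping gives xy²z = c^(p+k) d^p, which is not in L since p+k ≠ p.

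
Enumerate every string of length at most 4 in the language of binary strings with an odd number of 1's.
1, 01, 10, 001, 010, 100, 111, 0001, 0010, 0100, 0111, 1000, 1011, 1101, 1110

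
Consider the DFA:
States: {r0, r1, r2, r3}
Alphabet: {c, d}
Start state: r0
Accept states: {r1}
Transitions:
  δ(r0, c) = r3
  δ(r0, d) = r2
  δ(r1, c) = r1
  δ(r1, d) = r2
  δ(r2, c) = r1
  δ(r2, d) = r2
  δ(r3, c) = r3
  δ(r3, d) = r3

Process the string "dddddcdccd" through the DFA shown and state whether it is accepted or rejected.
Processing string "dddddcdccd":
  r0 --d--> r2
  r2 --d--> r2
  r2 --d--> r2
  r2 --d--> r2
  r2 --d--> r2
  r2 --c--> r1
  r1 --d--> r2
  r2 --c--> r1
  r1 --c--> r1
  r1 --d--> r2
Final state: r2
Accept states: {r1}
No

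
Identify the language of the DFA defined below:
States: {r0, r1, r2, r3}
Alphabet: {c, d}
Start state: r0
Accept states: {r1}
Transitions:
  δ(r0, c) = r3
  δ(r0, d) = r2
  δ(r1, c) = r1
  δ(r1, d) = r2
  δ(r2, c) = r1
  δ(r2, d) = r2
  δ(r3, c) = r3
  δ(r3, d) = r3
Testing a few strings:
  'ccc' → reject
  'dcdd' → reject
  'cd' → reject
  'cdd' → reject
State roles: r0=no input read; r1=started with d, last symbol c; r2=started with d, last symbol d; r3=started with c (dead)
All strings over {c,d} that start with d and end with c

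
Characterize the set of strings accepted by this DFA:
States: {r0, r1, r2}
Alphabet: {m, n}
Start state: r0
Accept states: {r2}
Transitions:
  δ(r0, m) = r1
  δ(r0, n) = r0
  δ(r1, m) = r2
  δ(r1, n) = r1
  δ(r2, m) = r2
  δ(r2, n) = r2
Testing a few strings:
  'nn' → reject
  'mmmn' → accept
  'm' → reject
  'mn' → reject
State roles: r0=zero m's seen; r1=one m seen; r2=≥ two m's seen
All strings over {m,n} containing at least two m's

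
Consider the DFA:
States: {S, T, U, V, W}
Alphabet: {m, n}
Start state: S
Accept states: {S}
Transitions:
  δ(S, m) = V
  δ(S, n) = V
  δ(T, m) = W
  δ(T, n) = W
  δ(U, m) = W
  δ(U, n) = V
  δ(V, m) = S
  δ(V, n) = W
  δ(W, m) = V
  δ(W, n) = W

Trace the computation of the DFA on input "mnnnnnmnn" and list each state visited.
read 'm': S → V
  read 'n': V → W
  read 'n': W → W
  read 'n': W → W
  read 'n': W → W
  read 'n': W → W
  read 'm': W → V
  read 'n': V → W
  read 'n': W → W
S -> V -> W -> W -> W -> W -> W -> V -> W -> W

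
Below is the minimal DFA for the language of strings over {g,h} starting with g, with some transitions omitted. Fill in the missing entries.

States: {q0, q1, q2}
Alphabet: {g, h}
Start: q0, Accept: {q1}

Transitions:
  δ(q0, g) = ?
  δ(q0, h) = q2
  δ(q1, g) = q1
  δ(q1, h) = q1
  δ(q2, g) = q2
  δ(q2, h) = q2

From the language and accept set, identify what each state tracks — q0: no input read; q1: started with g; q2: started with h (dead).
Each missing δ(q, a) is the state matching the new tracked value after reading a.
δ(q0, g) = q1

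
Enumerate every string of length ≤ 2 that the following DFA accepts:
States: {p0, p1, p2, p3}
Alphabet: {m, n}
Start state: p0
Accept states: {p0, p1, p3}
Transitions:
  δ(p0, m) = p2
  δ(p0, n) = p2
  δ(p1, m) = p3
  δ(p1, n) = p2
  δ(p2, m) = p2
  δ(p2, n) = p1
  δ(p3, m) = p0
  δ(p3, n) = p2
ε, mn, nn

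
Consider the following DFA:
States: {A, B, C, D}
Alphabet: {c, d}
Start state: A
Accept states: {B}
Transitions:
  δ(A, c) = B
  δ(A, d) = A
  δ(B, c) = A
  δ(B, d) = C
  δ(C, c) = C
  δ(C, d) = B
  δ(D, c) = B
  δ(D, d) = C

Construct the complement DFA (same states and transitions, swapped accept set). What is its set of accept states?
Complement accept states = All states \ Original accept states
= {A, B, C, D} \ {B}
{A, C, D}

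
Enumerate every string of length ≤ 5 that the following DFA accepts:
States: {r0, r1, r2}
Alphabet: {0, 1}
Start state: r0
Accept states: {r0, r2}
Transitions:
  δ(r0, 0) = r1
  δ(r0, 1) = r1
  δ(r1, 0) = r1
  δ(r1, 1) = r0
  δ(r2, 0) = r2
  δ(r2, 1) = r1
ε, 01, 11, 001, 101, 0001, 0101, 0111, 1001, 1101, 1111, 00001, 00101, 00111, 01001, 01101, 10001, 10101, 10111, 11001, 11101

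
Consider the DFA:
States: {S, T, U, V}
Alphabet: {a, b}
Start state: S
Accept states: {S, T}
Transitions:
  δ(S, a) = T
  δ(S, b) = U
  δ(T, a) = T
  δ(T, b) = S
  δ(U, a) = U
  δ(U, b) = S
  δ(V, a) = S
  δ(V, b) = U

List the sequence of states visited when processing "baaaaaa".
read 'b': S → U
  read 'a': U → U
  read 'a': U → U
  read 'a': U → U
  read 'a': U → U
  read 'a': U → U
  read 'a': U → U
S -> U -> U -> U -> U -> U -> U -> U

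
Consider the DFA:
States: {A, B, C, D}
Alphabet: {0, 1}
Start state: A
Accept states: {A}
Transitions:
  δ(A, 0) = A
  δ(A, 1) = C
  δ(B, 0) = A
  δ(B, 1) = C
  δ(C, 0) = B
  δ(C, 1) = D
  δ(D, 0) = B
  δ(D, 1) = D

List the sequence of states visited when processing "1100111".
read '1': A → C
  read '1': C → D
  read '0': D → B
  read '0': B → A
  read '1': A → C
  read '1': C → D
  read '1': D → D
A -> C -> D -> B -> A -> C -> D -> D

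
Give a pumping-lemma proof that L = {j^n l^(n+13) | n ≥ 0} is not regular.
Assume L is regular with pumping length p. Idea: pumping the j-block breaks the fixed offset of 13.
Choose s = j^p l^(p+13) ∈ L. By the pumping lemma, s = xyz with |xy| ≤ p, |y| > 0, so y = j^k with k ≥ 1. Then xy²z = j^(p+k) l^(p+13). For this to be in L we would need p+13 = (p+k)+13, i.e. k = 0, contradicting k ≥ 1. So xy²z ∉ L.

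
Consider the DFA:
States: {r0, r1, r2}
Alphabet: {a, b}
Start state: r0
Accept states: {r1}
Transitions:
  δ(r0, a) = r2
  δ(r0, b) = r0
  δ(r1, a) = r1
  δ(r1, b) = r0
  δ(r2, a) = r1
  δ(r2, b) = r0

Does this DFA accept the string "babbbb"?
Processing string "babbbb":
  r0 --b--> r0
  r0 --a--> r2
  r2 --b--> r0
  r0 --b--> r0
  r0 --b--> r0
  r0 --b--> r0
Final state: r0
Accept states: {r1}
No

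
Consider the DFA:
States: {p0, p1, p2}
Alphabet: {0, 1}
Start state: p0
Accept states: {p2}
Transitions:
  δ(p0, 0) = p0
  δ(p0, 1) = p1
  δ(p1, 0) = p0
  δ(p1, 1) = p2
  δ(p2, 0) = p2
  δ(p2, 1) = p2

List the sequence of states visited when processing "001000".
read '0': p0 → p0
  read '0': p0 → p0
  read '1': p0 → p1
  read '0': p1 → p0
  read '0': p0 → p0
  read '0': p0 → p0
p0 -> p0 -> p0 -> p1 -> p0 -> p0 -> p0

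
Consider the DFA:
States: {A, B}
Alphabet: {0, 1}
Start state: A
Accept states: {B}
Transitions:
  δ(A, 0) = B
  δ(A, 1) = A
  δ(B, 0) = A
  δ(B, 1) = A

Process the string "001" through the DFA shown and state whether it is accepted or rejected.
Processing string "001":
  A --0--> B
  B --0--> A
  A --1--> A
Final state: A
Accept states: {B}
No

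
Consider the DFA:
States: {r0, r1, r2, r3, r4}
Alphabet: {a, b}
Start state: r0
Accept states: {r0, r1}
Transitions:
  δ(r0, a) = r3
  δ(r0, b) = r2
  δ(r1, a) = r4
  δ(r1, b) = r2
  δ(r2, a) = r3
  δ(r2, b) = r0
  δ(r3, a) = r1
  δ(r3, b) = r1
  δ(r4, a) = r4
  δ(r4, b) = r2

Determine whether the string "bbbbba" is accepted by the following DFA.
Processing string "bbbbba":
  r0 --b--> r2
  r2 --b--> r0
  r0 --b--> r2
  r2 --b--> r0
  r0 --b--> r2
  r2 --a--> r3
Final state: r3
Accept states: {r0, r1}
No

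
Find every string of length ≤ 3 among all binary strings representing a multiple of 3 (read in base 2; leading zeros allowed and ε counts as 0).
ε, 0, 00, 11, 000, 011, 110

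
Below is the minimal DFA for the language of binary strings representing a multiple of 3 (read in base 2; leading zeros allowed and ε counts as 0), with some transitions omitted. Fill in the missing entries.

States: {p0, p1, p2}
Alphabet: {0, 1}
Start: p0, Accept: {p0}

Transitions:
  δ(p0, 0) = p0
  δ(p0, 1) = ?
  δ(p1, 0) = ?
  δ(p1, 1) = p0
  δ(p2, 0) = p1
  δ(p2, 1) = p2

From the language and accept set, identify what each state tracks — p0: value ≡ 0 (mod 3); p1: value ≡ 1 (mod 3); p2: value ≡ 2 (mod 3).
Each missing δ(q, a) is the state matching the new tracked value after reading a.
δ(p0, 1) = p1; δ(p1, 0) = p2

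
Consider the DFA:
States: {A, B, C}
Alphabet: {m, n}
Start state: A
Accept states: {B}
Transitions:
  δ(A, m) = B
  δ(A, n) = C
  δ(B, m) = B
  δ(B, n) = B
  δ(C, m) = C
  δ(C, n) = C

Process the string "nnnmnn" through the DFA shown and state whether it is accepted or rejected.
Processing string "nnnmnn":
  A --n--> C
  C --n--> C
  C --n--> C
  C --m--> C
  C --n--> C
  C --n--> C
Final state: C
Accept states: {B}
No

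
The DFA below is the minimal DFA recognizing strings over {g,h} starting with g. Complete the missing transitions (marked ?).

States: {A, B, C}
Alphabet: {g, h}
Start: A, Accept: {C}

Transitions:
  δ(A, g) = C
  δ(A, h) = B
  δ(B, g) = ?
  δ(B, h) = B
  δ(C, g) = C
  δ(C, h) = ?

From the language and accept set, identify what each state tracks — A: no input read; B: started with h (dead); C: started with g.
Each missing δ(q, a) is the state matching the new tracked value after reading a.
δ(B, g) = B; δ(C, h) = C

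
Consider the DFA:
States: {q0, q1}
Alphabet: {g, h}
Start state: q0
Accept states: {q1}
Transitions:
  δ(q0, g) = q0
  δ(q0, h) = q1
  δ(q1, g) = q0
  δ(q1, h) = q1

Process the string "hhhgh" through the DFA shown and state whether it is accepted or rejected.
Processing string "hhhgh":
  q0 --h--> q1
  q1 --h--> q1
  q1 --h--> q1
  q1 --g--> q0
  q0 --h--> q1
Final state: q1
Accept states: {q1}
Yes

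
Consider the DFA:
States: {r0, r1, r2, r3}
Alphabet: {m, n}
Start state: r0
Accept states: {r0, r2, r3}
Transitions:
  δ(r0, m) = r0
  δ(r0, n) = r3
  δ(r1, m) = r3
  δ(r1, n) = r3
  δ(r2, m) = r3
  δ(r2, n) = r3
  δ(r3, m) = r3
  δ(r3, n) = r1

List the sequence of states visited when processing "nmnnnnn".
read 'n': r0 → r3
  read 'm': r3 → r3
  read 'n': r3 → r1
  read 'n': r1 → r3
  read 'n': r3 → r1
  read 'n': r1 → r3
  read 'n': r3 → r1
r0 -> r3 -> r3 -> r1 -> r3 -> r1 -> r3 -> r1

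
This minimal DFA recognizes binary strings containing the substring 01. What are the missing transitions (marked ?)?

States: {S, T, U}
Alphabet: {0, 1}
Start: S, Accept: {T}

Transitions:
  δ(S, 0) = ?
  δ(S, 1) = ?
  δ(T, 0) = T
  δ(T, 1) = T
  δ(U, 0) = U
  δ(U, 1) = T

From the language and accept set, identify what each state tracks — S: no 0 seen yet; T: substring 01 seen; U: seen a 0, waiting for 1.
Each missing δ(q, a) is the state matching the new tracked value after reading a.
δ(S, 0) = U; δ(S, 1) = S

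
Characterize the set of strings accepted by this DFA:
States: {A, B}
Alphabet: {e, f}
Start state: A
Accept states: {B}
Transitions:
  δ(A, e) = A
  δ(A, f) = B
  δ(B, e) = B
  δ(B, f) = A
Testing a few strings:
  'ff' → reject
  'ef' → accept
  'e' → reject
  'ee' → reject
State roles: A=even number of f's so far; B=odd number of f's so far
All strings over {e,f} with an odd number of f's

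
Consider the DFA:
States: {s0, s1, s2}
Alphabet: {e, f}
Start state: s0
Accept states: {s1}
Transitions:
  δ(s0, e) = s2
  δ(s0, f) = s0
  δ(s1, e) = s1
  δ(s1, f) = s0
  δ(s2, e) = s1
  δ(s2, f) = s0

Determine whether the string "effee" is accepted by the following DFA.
Processing string "effee":
  s0 --e--> s2
  s2 --f--> s0
  s0 --f--> s0
  s0 --e--> s2
  s2 --e--> s1
Final state: s1
Accept states: {s1}
Yes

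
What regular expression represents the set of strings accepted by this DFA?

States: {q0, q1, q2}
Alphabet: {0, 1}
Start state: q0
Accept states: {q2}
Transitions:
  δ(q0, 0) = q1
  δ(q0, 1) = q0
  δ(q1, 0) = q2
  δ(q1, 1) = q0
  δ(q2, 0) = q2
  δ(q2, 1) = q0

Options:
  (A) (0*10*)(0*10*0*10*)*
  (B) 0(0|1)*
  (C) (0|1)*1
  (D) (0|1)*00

Check each option against the DFA on short strings; one disagreement eliminates an option:
  (A) (0*10*)(0*10*0*10*)*: on '1' the DFA goes q0 → q0 and rejects (q0 ∉ Accept), but the regex matches it → eliminate
  (B) 0(0|1)*: on '0' the DFA goes q0 → q1 and rejects (q1 ∉ Accept), but the regex matches it → eliminate
  (C) (0|1)*1: on '1' the DFA goes q0 → q0 and rejects (q0 ∉ Accept), but the regex matches it → eliminate
  (D) (0|1)*00: agrees with the DFA on every string of length ≤ 6
Only (D) is consistent with the DFA.
(D) (0|1)*00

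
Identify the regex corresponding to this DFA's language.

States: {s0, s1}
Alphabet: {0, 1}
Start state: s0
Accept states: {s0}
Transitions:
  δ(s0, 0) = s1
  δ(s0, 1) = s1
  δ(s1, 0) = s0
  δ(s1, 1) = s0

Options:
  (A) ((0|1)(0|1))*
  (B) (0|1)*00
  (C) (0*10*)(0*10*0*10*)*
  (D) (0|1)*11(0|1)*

Check each option against the DFA on short strings; one disagreement eliminates an option:
  (A) ((0|1)(0|1))*: agrees with the DFA on every string of length ≤ 6
  (B) (0|1)*00: on ε the DFA stays in s0 and accepts (s0 ∈ Accept), but the regex does not match it → eliminate
  (C) (0*10*)(0*10*0*10*)*: on ε the DFA stays in s0 and accepts (s0 ∈ Accept), but the regex does not match it → eliminate
  (D) (0|1)*11(0|1)*: on ε the DFA stays in s0 and accepts (s0 ∈ Accept), but the regex does not match it → eliminate
Only (A) is consistent with the DFA.
(A) ((0|1)(0|1))*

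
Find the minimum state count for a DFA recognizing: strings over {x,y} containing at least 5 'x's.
By Myhill–Nerode, count the distinguishable equivalence classes: 6 classes — having seen 0, 1, …, 4, or ≥5 copies of 'x'; any two classes i < j (j ≤ 5) are distinguished by the string x^(5−j), which takes class j to 5 copies (accepted) but leaves class i below 5 (rejected).
6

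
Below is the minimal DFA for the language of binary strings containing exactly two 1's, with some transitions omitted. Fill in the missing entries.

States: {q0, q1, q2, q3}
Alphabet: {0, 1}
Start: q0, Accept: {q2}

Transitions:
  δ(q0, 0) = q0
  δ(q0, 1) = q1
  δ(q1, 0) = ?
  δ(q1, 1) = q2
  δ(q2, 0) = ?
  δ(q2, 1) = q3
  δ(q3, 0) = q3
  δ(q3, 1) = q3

From the language and accept set, identify what each state tracks — q0: zero 1's; q1: one 1; q2: two 1's; q3: ≥ three 1's (dead).
Each missing δ(q, a) is the state matching the new tracked value after reading a.
δ(q1, 0) = q1; δ(q2, 0) = q2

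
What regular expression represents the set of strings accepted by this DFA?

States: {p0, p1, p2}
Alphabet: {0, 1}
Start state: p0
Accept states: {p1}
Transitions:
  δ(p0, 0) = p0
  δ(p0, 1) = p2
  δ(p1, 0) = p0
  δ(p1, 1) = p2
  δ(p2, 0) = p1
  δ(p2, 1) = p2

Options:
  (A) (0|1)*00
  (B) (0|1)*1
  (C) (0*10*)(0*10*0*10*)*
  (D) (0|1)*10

Check each option against the DFA on short strings; one disagreement eliminates an option:
  (A) (0|1)*00: on '00' the DFA goes p0 → p0 → p0 and rejects (p0 ∉ Accept), but the regex matches it → eliminate
  (B) (0|1)*1: on '1' the DFA goes p0 → p2 and rejects (p2 ∉ Accept), but the regex matches it → eliminate
  (C) (0*10*)(0*10*0*10*)*: on '1' the DFA goes p0 → p2 and rejects (p2 ∉ Accept), but the regex matches it → eliminate
  (D) (0|1)*10: agrees with the DFA on every string of length ≤ 6
Only (D) is consistent with the DFA.
(D) (0|1)*10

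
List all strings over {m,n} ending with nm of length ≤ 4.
nm, mnm, nnm, mmnm, mnnm, nmnm, nnnm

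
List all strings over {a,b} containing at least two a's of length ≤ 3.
aa, aaa, aab, aba, baa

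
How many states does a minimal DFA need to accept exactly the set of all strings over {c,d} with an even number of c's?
By Myhill–Nerode, count the distinguishable equivalence classes: two classes — parity of the count of c's.
2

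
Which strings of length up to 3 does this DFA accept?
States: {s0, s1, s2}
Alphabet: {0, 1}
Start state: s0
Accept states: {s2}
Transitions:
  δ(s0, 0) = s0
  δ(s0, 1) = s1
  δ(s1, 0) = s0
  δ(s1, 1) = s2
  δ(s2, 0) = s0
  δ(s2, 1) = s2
11, 011, 111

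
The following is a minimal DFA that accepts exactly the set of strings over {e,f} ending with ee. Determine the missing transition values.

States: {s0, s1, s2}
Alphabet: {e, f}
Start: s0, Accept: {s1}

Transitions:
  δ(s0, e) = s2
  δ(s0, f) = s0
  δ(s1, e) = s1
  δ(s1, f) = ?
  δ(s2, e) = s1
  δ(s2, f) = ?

From the language and accept set, identify what each state tracks — s0: last symbol not e; s1: two trailing e's; s2: one trailing e.
Each missing δ(q, a) is the state matching the new tracked value after reading a.
δ(s1, f) = s0; δ(s2, f) = s0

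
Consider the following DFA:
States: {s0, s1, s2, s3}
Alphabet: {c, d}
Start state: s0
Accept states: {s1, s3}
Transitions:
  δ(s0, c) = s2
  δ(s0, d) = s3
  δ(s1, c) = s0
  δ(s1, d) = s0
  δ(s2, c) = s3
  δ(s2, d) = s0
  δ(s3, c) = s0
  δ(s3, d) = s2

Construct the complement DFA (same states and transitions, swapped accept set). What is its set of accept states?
Complement accept states = All states \ Original accept states
= {s0, s1, s2, s3} \ {s1, s3}
{s0, s2}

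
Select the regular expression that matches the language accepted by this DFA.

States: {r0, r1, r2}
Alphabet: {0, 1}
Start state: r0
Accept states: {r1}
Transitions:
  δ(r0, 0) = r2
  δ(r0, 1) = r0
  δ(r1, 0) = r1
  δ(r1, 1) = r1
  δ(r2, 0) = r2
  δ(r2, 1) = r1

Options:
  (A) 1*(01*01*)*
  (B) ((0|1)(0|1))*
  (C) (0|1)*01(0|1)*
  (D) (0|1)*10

Check each option against the DFA on short strings; one disagreement eliminates an option:
  (A) 1*(01*01*)*: on ε the DFA stays in r0 and rejects (r0 ∉ Accept), but the regex matches it → eliminate
  (B) ((0|1)(0|1))*: on ε the DFA stays in r0 and rejects (r0 ∉ Accept), but the regex matches it → eliminate
  (C) (0|1)*01(0|1)*: agrees with the DFA on every string of length ≤ 6
  (D) (0|1)*10: on '01' the DFA goes r0 → r2 → r1 and accepts (r1 ∈ Accept), but the regex does not match it → eliminate
Only (C) is consistent with the DFA.
(C) (0|1)*01(0|1)*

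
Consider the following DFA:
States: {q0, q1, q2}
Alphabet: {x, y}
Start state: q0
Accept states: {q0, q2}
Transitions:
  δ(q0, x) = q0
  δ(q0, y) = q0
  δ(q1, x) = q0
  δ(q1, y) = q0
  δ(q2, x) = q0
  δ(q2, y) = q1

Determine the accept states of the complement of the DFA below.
Complement accept states = All states \ Original accept states
= {q0, q1, q2} \ {q0, q2}
{q1}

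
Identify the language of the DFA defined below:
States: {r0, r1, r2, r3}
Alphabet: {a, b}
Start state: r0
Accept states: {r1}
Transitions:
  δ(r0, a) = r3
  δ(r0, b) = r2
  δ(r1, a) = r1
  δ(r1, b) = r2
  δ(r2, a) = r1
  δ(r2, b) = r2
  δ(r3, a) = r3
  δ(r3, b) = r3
Testing a few strings:
  'abaa' → reject
  'b' → reject
  'bbb' → reject
  'baba' → accept
State roles: r0=no input read; r1=started with b, last symbol a; r2=started with b, last symbol b; r3=started with a (dead)
All strings over {a,b} that start with b and end with a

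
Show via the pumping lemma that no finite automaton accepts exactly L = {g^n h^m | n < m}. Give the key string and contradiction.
Assume L is regular with pumping length p. Idea: pumping up the g-block makes the g-count reach the h-count.
Choose s = g^p h^(p+1) ∈ L. By the pumping lemma, s = xyz with |xy| ≤ p, |y| > 0, so y = g^k with k ≥ 1. Then xy²z = g^(p+k) h^(p+1). Since p+k ≥ p+1, the number of g's is no longer strictly less than the number of h's, so xy²z ∉ L.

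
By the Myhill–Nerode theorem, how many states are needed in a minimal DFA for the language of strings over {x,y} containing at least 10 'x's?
By Myhill–Nerode, count the distinguishable equivalence classes: 11 classes — having seen 0, 1, …, 9, or ≥10 copies of 'x'; any two classes i < j (j ≤ 10) are distinguished by the string x^(10−j), which takes class j to 10 copies (accepted) but leaves class i below 10 (rejected).
11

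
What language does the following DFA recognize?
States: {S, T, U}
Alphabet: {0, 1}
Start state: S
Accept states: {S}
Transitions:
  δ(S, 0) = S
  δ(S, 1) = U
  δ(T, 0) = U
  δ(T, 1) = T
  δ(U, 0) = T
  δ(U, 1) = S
Testing a few strings:
  '100' → reject
  '1001' → accept
  '011' → accept
  '1' → reject
State roles: S=value ≡ 0 (mod 3); T=value ≡ 2 (mod 3); U=value ≡ 1 (mod 3)
All binary strings representing a multiple of 3 (read in base 2; leading zeros allowed and ε counts as 0)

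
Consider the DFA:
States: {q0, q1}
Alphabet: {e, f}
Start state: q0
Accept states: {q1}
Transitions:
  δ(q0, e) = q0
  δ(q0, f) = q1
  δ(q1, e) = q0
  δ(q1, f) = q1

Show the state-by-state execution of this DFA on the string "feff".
read 'f': q0 → q1
  read 'e': q1 → q0
  read 'f': q0 → q1
  read 'f': q1 → q1
q0 -> q1 -> q0 -> q1 -> q1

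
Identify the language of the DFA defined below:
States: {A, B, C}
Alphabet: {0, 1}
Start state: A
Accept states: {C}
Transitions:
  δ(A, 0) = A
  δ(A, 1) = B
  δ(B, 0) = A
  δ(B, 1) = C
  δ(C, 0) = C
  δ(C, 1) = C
Testing a few strings:
  '101' → reject
  '0000' → reject
  '1111' → accept
  '111' → accept
State roles: A=no progress toward 11; B=one trailing 1; C=substring 11 seen
All binary strings containing the substring 11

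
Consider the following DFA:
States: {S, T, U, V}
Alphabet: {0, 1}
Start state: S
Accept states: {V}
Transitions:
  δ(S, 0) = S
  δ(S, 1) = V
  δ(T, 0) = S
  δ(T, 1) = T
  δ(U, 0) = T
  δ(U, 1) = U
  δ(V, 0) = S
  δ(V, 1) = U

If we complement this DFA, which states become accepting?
Complement accept states = All states \ Original accept states
= {S, T, U, V} \ {V}
{S, T, U}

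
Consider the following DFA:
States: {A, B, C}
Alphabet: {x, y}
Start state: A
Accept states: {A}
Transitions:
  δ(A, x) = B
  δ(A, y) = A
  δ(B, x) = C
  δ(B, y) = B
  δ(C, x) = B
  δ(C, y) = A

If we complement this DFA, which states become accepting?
Complement accept states = All states \ Original accept states
= {A, B, C} \ {A}
{B, C}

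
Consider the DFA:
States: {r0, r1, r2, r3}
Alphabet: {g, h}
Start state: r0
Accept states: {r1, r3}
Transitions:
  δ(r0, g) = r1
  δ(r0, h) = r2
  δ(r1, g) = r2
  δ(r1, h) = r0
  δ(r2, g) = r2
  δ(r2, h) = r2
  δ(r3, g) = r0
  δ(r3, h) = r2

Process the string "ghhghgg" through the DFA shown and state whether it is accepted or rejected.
Processing string "ghhghgg":
  r0 --g--> r1
  r1 --h--> r0
  r0 --h--> r2
  r2 --g--> r2
  r2 --h--> r2
  r2 --g--> r2
  r2 --g--> r2
Final state: r2
Accept states: {r1, r3}
No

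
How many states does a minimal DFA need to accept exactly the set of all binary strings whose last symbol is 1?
By Myhill–Nerode, count the distinguishable equivalence classes: 2^1 = 2 classes — the DFA must remember the last 1 symbol read; every pair of distinct length-1 suffixes is distinguishable by some continuation.
2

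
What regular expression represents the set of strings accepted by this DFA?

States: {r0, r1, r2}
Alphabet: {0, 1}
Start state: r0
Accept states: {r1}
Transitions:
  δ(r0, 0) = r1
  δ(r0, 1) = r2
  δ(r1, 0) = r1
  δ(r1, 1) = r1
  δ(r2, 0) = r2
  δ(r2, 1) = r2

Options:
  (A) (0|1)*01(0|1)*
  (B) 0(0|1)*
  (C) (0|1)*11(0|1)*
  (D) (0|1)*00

Check each option against the DFA on short strings; one disagreement eliminates an option:
  (A) (0|1)*01(0|1)*: on '0' the DFA goes r0 → r1 and accepts (r1 ∈ Accept), but the regex does not match it → eliminate
  (B) 0(0|1)*: agrees with the DFA on every string of length ≤ 6
  (C) (0|1)*11(0|1)*: on '0' the DFA goes r0 → r1 and accepts (r1 ∈ Accept), but the regex does not match it → eliminate
  (D) (0|1)*00: on '0' the DFA goes r0 → r1 and accepts (r1 ∈ Accept), but the regex does not match it → eliminate
Only (B) is consistent with the DFA.
(B) 0(0|1)*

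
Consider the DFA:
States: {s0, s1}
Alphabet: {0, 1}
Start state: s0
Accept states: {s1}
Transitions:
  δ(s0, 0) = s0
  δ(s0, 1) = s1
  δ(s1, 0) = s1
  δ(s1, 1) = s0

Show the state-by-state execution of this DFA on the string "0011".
read '0': s0 → s0
  read '0': s0 → s0
  read '1': s0 → s1
  read '1': s1 → s0
s0 -> s0 -> s0 -> s1 -> s0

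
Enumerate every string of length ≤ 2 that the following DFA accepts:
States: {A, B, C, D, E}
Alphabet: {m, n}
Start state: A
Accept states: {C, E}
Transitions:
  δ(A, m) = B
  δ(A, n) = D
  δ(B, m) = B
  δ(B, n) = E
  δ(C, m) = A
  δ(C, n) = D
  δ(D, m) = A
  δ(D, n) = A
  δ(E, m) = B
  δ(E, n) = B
mn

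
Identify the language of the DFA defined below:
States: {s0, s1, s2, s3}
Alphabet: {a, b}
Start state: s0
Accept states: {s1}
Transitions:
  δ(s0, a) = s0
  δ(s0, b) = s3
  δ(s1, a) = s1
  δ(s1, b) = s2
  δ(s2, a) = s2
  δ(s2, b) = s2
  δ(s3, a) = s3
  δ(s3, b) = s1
Testing a few strings:
  'aab' → reject
  'baaa' → reject
  'aaa' → reject
  'bab' → accept
State roles: s0=zero b's; s1=two b's; s2=≥ three b's (dead); s3=one b
All strings over {a,b} containing exactly two b's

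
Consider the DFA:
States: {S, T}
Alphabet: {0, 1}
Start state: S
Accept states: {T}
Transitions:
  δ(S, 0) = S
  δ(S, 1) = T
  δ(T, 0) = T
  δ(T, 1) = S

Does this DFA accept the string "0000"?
Processing string "0000":
  S --0--> S
  S --0--> S
  S --0--> S
  S --0--> S
Final state: S
Accept states: {T}
No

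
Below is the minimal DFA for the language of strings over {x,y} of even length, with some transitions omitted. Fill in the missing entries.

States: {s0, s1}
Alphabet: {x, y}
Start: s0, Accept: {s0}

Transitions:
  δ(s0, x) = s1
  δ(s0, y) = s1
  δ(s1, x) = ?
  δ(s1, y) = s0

From the language and accept set, identify what each state tracks — s0: even length so far; s1: odd length so far.
Each missing δ(q, a) is the state matching the new tracked value after reading a.
δ(s1, x) = s0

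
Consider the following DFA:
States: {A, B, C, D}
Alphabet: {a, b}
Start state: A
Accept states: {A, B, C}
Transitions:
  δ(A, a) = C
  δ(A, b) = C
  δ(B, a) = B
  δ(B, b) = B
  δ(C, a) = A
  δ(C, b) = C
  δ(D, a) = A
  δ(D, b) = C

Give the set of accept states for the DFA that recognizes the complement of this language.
Complement accept states = All states \ Original accept states
= {A, B, C, D} \ {A, B, C}
{D}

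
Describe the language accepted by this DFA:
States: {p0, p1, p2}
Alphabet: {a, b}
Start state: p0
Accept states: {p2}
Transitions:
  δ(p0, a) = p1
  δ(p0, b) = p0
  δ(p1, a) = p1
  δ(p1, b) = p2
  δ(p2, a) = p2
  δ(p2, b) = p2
Testing a few strings:
  'bbb' → reject
  'aba' → accept
  'bbab' → accept
  'aa' → reject
State roles: p0=no a seen yet; p1=seen a a, waiting for b; p2=substring ab seen
All strings over {a,b} containing the substring ab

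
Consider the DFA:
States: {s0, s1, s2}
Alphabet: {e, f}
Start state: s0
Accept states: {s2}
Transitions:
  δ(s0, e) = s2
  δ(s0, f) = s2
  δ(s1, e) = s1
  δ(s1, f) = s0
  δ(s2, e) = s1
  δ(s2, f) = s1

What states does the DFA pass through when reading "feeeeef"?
read 'f': s0 → s2
  read 'e': s2 → s1
  read 'e': s1 → s1
  read 'e': s1 → s1
  read 'e': s1 → s1
  read 'e': s1 → s1
  read 'f': s1 → s0
s0 -> s2 -> s1 -> s1 -> s1 -> s1 -> s1 -> s0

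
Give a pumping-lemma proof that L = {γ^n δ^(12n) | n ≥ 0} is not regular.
Assume L is regular with pumping length p. Idea: pumping the γ-block breaks the 1:12 ratio.
Choose s = γ^p δ^(12p) (length 13p ≥ p). By the pumping lemma, s = xyz with |xy| ≤ p, |y| > 0, so y = γ^k with k ≥ 1. Then xy²z = γ^(p+k) δ^(12p). For this to be in L we would need 12p = 12(p+k), i.e. 12k = 0, contradicting k ≥ 1. So xy²z ∉ L.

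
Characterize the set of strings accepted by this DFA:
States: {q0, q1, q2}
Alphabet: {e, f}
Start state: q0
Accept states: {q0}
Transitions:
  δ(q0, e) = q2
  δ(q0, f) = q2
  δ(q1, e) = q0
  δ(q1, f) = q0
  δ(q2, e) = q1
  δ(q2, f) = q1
Testing a few strings:
  'feee' → reject
  'e' → reject
  'f' → reject
  'eeff' → reject
State roles: q0=length ≡ 0 (mod 3); q1=length ≡ 2 (mod 3); q2=length ≡ 1 (mod 3)
All strings over {e,f} whose length is a multiple of 3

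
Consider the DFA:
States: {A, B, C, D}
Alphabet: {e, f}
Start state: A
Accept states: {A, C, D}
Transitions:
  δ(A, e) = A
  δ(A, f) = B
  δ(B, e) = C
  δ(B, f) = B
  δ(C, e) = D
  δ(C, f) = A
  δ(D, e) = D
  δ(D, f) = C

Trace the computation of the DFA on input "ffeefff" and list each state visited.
read 'f': A → B
  read 'f': B → B
  read 'e': B → C
  read 'e': C → D
  read 'f': D → C
  read 'f': C → A
  read 'f': A → B
A -> B -> B -> C -> D -> C -> A -> B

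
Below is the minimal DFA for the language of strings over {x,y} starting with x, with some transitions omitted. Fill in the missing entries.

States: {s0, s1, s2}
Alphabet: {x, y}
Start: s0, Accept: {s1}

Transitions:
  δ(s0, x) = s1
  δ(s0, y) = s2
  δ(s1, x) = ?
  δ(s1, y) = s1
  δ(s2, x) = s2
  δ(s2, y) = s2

From the language and accept set, identify what each state tracks — s0: no input read; s1: started with x; s2: started with y (dead).
Each missing δ(q, a) is the state matching the new tracked value after reading a.
δ(s1, x) = s1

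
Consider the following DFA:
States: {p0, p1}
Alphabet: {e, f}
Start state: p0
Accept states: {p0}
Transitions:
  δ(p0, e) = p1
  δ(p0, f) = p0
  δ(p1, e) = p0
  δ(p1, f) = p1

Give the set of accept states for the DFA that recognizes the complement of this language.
Complement accept states = All states \ Original accept states
= {p0, p1} \ {p0}
{p1}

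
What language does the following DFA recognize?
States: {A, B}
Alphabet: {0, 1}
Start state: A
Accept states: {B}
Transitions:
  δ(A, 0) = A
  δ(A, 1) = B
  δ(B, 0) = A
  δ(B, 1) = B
Testing a few strings:
  '10' → reject
  '101' → accept
  '1' → accept
  '00' → reject
State roles: A=last symbol not 1; B=last symbol is 1
All binary strings ending with 1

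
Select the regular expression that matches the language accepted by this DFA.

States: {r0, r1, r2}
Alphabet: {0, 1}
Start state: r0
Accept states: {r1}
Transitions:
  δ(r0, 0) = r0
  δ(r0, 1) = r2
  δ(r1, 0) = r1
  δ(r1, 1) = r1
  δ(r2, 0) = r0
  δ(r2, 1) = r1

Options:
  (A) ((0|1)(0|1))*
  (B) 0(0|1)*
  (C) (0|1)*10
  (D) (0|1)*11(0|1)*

Check each option against the DFA on short strings; one disagreement eliminates an option:
  (A) ((0|1)(0|1))*: on ε the DFA stays in r0 and rejects (r0 ∉ Accept), but the regex matches it → eliminate
  (B) 0(0|1)*: on '0' the DFA goes r0 → r0 and rejects (r0 ∉ Accept), but the regex matches it → eliminate
  (C) (0|1)*10: on '10' the DFA goes r0 → r2 → r0 and rejects (r0 ∉ Accept), but the regex matches it → eliminate
  (D) (0|1)*11(0|1)*: agrees with the DFA on every string of length ≤ 6
Only (D) is consistent with the DFA.
(D) (0|1)*11(0|1)*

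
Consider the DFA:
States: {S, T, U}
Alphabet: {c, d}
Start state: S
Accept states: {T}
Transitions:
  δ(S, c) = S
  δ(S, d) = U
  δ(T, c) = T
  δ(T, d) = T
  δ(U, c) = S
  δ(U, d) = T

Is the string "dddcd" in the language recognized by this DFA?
Processing string "dddcd":
  S --d--> U
  U --d--> T
  T --d--> T
  T --c--> T
  T --d--> T
Final state: T
Accept states: {T}
Yes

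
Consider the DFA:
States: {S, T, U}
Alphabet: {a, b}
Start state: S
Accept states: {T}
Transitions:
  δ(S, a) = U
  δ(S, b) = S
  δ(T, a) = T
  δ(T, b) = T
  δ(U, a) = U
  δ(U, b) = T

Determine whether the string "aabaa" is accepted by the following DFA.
Processing string "aabaa":
  S --a--> U
  U --a--> U
  U --b--> T
  T --a--> T
  T --a--> T
Final state: T
Accept states: {T}
Yes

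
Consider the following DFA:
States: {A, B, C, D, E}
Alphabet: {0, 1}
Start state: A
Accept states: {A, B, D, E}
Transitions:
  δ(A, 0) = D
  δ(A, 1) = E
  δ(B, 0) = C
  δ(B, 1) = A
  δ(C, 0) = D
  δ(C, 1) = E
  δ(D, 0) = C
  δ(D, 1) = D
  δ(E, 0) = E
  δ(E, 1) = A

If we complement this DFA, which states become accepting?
Complement accept states = All states \ Original accept states
= {A, B, C, D, E} \ {A, B, D, E}
{C}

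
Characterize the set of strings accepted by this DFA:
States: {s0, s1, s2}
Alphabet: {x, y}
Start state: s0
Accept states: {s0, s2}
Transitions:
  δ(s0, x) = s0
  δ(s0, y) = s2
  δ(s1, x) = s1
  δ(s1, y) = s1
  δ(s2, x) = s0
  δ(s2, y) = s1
Testing a few strings:
  'x' → accept
  'yxxx' → accept
  'y' → accept
  'xxxy' → accept
State roles: s0=last symbol not y (ok); s1=saw yy (dead); s2=last symbol y (ok)
All strings over {x,y} with no two consecutive y's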